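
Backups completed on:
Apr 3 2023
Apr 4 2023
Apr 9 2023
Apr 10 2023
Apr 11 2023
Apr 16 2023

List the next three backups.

Apr 17 2023, Apr 18 2023, Apr 23 2023

Every event lands on a Monday or Tuesday or Sunday (gaps cycle 1, 5, 1, 1, 5).
So the schedule is: every Monday, Tuesday and Sunday.
The following Monday is Apr 17 2023.
Next Tuesday: Apr 18 2023.
The following Sunday is Apr 23 2023.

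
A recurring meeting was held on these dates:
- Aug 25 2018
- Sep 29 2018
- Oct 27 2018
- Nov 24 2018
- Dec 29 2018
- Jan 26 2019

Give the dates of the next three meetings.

Every date is a Saturday; gaps 35, 28, 28, 35, 28 days.
Each is the last Saturday of its month (at least one falls on the 29th or later, ruling out '4th Saturday').
February 2019 ends with Saturday Feb 23 2019.
Last Saturday of March 2019: Mar 30 2019.
Last Saturday of April 2019: Apr 27 2019.

Feb 23 2019, Mar 30 2019, Apr 27 2019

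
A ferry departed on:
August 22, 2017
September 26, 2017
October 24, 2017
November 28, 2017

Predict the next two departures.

December 26, 2017; January 23, 2018

These are Tuesdays at 28- or 35-day spacing (35, 28, 35).
The pattern: 4th Tuesday of the month.
4th Tuesday of December 2017: December 26, 2017.
January 2018 — 4th Tuesday is January 23, 2018.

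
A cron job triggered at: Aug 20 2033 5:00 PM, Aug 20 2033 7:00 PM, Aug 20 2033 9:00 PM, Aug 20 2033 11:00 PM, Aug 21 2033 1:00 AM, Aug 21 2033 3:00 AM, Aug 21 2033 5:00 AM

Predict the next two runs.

Aug 21 2033 7:00 AM, Aug 21 2033 9:00 AM

Spacing: 2, 2, 2, 2, 2, 2 h — constant 2 h.
Aug 21 2033 5:00 AM + 2 h = Aug 21 2033 7:00 AM.
Aug 21 2033 7:00 AM + 2 h = Aug 21 2033 9:00 AM.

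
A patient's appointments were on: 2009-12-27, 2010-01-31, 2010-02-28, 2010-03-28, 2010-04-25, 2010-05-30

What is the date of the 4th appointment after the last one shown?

2010-09-26

All Sundays; the gaps (35, 28, 28, 28, 35) vary with month length.
This is the last Sunday of each month.
Last Sunday of June 2010: 2010-06-27.
July 2010 ends with Sunday 2010-07-25.
Last Sunday of August 2010: 2010-08-29.
Last Sunday of September 2010: 2010-09-26.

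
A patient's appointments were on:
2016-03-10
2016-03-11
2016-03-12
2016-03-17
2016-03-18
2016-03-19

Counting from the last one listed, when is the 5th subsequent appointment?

2016-04-01

The gap pattern 1, 1, 5, 1, 1 repeats every 3 events.
These are the Thursdays, Fridays and Saturdays of each week.
The following Thursday is 2016-03-24.
Next Friday: 2016-03-25.
The following Saturday is 2016-03-26.
Next Thursday: 2016-03-31.
Next Friday: 2016-04-01.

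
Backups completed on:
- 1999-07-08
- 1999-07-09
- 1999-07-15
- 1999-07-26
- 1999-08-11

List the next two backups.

1999-09-01, 1999-09-27

The spacing grows by 5 each time: 1, 6, 11, 16 days.
Next gap: 21 days. 1999-08-11 + 21 days = 1999-09-01.
Next gap: 26 days. 1999-09-01 + 26 days = 1999-09-27.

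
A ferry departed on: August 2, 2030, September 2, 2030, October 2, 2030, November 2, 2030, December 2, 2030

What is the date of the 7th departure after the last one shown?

Gaps: 31, 30, 31, 30 days — not constant. Every event is on the 2nd of the month.
Pattern: the 2nd of each month.
January 2031: January 2, 2031.
February 2031: February 2, 2031.
March 2031: March 2, 2031.
Next: April 2031 → April 2, 2031.
Next: May 2031 → May 2, 2031.
June 2031: June 2, 2031.
July 2031: July 2, 2031.

July 2, 2031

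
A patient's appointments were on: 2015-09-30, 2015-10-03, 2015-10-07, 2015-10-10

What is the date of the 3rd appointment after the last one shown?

2015-10-21

The gap pattern 3, 4, 3 repeats every 2 events.
These are the Wednesdays and Saturdays of each week.
Next Wednesday: 2015-10-14.
Next Saturday: 2015-10-17.
The following Wednesday is 2015-10-21.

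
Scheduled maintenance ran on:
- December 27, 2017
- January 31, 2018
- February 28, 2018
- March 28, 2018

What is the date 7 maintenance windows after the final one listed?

Every date is a Wednesday; gaps 35, 28, 28 days.
Each is the last Wednesday of its month (at least one falls on the 29th or later, ruling out '4th Wednesday').
Last Wednesday of April 2018: April 25, 2018.
May 2018 ends with Wednesday May 30, 2018.
Last Wednesday of June 2018: June 27, 2018.
Last Wednesday of July 2018: July 25, 2018.
Last Wednesday of August 2018: August 29, 2018.
September 2018 ends with Wednesday September 26, 2018.
October 2018 ends with Wednesday October 31, 2018.

October 31, 2018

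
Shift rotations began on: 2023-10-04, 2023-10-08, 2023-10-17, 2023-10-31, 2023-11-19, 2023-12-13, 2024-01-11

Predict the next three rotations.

2024-02-14, 2024-03-24, 2024-05-07

The spacing grows by 5 each time: 4, 9, 14, 19, 24, 29 days.
Next gap: 34 days. 2024-01-11 + 34 days = 2024-02-14.
Next gap: 39 days. 2024-02-14 + 39 days = 2024-03-24.
Next gap: 44 days. 2024-03-24 + 44 days = 2024-05-07.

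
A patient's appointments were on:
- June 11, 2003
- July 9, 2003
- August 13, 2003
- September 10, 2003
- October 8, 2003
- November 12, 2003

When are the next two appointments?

All dates are Wednesdays, 28, 35, 28, 28, 35 days apart.
Specifically, the 2nd Wednesday of each month.
2nd Wednesday of December 2003: December 10, 2003.
January 2004 — 2nd Wednesday is January 14, 2004.

December 10, 2003; January 14, 2004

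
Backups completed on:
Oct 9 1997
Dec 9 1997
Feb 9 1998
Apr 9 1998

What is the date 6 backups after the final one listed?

Gaps: 61, 62, 59 days — not constant. Every event is on the 9th of the month.
Pattern: the 9th of every 2 months.
June 1998: Jun 9 1998.
August 1998: Aug 9 1998.
October 1998: Oct 9 1998.
Next: December 1998 → Dec 9 1998.
February 1999: Feb 9 1999.
Next: April 1999 → Apr 9 1999.

Apr 9 1999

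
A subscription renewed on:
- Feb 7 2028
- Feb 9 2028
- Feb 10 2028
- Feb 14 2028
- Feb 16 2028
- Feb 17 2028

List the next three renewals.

Gaps: 2, 1, 4, 2, 1 days — not constant, but cyclic with period 3.
The events fall on every Monday, Wednesday and Thursday.
Next Monday: Feb 21 2028.
Next Wednesday: Feb 23 2028.
Next Thursday: Feb 24 2028.

Feb 21 2028, Feb 23 2028, Feb 24 2028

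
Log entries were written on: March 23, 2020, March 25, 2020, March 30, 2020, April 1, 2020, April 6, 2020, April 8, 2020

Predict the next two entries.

Gaps: 2, 5, 2, 5, 2 days — not constant, but cyclic with period 2.
The events fall on every Monday and Wednesday.
Next Monday: April 13, 2020.
The following Wednesday is April 15, 2020.

April 13, 2020; April 15, 2020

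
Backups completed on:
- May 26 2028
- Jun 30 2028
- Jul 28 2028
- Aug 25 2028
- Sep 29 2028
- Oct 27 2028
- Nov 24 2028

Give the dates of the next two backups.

Dec 29 2028, Jan 26 2029

Every date is a Friday; gaps 35, 28, 28, 35, 28, 28 days.
Each is the last Friday of its month (at least one falls on the 29th or later, ruling out '4th Friday').
Last Friday of December 2028: Dec 29 2028.
January 2029 ends with Friday Jan 26 2029.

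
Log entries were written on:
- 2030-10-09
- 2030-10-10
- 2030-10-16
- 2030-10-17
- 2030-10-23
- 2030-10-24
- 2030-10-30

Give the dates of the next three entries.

2030-10-31, 2030-11-06, 2030-11-07

Gaps: 1, 6, 1, 6, 1, 6 days — not constant, but cyclic with period 2.
The events fall on every Wednesday and Thursday.
Next Thursday: 2030-10-31.
Next Wednesday: 2030-11-06.
The following Thursday is 2030-11-07.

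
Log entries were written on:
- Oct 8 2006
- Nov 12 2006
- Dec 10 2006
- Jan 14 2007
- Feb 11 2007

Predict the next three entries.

Mar 11 2007, Apr 8 2007, May 13 2007

All dates are Sundays, 35, 28, 35, 28 days apart.
Specifically, the 2nd Sunday of each month.
March 2007 — 2nd Sunday is Mar 11 2007.
April 2007 — 2nd Sunday is Apr 8 2007.
May 2007 — 2nd Sunday is May 13 2007.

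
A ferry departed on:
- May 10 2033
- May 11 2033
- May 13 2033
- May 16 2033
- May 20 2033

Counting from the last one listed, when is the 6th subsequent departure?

Jul 4 2033

Intervals are 1, 2, 3, 4 days — an arithmetic progression with common difference 1.
Next gap: 5 days. May 20 2033 + 5 days = May 25 2033.
Next gap: 6 days. May 25 2033 + 6 days = May 31 2033.
Next gap: 7 days. May 31 2033 + 7 days = Jun 7 2033.
Next gap: 8 days. Jun 7 2033 + 8 days = Jun 15 2033.
Next gap: 9 days. Jun 15 2033 + 9 days = Jun 24 2033.
Next gap: 10 days. Jun 24 2033 + 10 days = Jul 4 2033.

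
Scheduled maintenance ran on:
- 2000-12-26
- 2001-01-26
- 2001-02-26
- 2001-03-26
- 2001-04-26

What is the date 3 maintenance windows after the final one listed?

Each date is the 26th; the gaps (31, 31, 28, 31) track the month lengths.
The rule is the 26th of each month.
Next: May 2001 → 2001-05-26.
Next: June 2001 → 2001-06-26.
July 2001: 2001-07-26.

2001-07-26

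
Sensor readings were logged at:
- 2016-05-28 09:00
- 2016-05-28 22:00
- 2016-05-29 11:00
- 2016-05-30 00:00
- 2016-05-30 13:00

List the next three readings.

2016-05-31 02:00, 2016-05-31 15:00, 2016-06-01 04:00

Gaps: 13, 13, 13, 13 hours — each event is 13 hours after the previous one.
2016-05-30 13:00 + 13 h = 2016-05-31 02:00.
2016-05-31 02:00 + 13 h = 2016-05-31 15:00.
2016-05-31 15:00 + 13 h = 2016-06-01 04:00.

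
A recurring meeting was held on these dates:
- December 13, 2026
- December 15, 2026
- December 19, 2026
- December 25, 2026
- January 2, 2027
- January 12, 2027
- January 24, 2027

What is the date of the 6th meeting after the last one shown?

Intervals are 2, 4, 6, 8, 10, 12 days — an arithmetic progression with common difference 2.
Next gap: 14 days. January 24, 2027 + 14 days = February 7, 2027.
Next gap: 16 days. February 7, 2027 + 16 days = February 23, 2027.
Next gap: 18 days. February 23, 2027 + 18 days = March 13, 2027.
Next gap: 20 days. March 13, 2027 + 20 days = April 2, 2027.
Next gap: 22 days. April 2, 2027 + 22 days = April 24, 2027.
Next gap: 24 days. April 24, 2027 + 24 days = May 18, 2027.

May 18, 2027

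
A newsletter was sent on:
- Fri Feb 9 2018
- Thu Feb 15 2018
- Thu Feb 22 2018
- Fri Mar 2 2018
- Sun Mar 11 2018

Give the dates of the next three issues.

Wed Mar 21 2018, Sun Apr 1 2018, Fri Apr 13 2018

Intervals are 6, 7, 8, 9 days — an arithmetic progression with common difference 1.
Next gap: 10 days. Sun Mar 11 2018 + 10 days = Wed Mar 21 2018.
Next gap: 11 days. Wed Mar 21 2018 + 11 days = Sun Apr 1 2018.
Next gap: 12 days. Sun Apr 1 2018 + 12 days = Fri Apr 13 2018.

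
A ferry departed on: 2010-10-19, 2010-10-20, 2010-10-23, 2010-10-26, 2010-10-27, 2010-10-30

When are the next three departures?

2010-11-02, 2010-11-03, 2010-11-06

Every event lands on a Tuesday or Wednesday or Saturday (gaps cycle 1, 3, 3, 1, 3).
So the schedule is: every Tuesday, Wednesday and Saturday.
The following Tuesday is 2010-11-02.
The following Wednesday is 2010-11-03.
Next Saturday: 2010-11-06.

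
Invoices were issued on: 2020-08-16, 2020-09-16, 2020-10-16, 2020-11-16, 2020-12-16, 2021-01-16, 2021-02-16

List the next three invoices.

2021-03-16, 2021-04-16, 2021-05-16

Gaps: 31, 30, 31, 30, 31, 31 days — not constant. Every event is on the 16th of the month.
Pattern: the 16th of each month.
Next: March 2021 → 2021-03-16.
Next: April 2021 → 2021-04-16.
Next: May 2021 → 2021-05-16.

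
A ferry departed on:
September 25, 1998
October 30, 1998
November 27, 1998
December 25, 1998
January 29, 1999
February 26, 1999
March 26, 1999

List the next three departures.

Every date is a Friday; gaps 35, 28, 28, 35, 28, 28 days.
Each is the last Friday of its month (at least one falls on the 29th or later, ruling out '4th Friday').
April 1999 ends with Friday April 30, 1999.
May 1999 ends with Friday May 28, 1999.
June 1999 ends with Friday June 25, 1999.

April 30, 1999; May 28, 1999; June 25, 1999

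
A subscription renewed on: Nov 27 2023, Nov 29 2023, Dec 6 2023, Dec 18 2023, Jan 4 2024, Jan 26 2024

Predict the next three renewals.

Feb 22 2024, Mar 25 2024, May 1 2024

Intervals are 2, 7, 12, 17, 22 days — an arithmetic progression with common difference 5.
Next gap: 27 days. Jan 26 2024 + 27 days = Feb 22 2024.
Next gap: 32 days. Feb 22 2024 + 32 days = Mar 25 2024.
Next gap: 37 days. Mar 25 2024 + 37 days = May 1 2024.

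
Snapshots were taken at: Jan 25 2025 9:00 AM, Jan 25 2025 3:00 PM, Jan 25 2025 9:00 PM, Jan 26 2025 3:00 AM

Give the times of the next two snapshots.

Jan 26 2025 9:00 AM, Jan 26 2025 3:00 PM

Gaps: 6, 6, 6 hours — each event is 6 hours after the previous one.
Jan 26 2025 3:00 AM + 6 h = Jan 26 2025 9:00 AM.
Jan 26 2025 9:00 AM + 6 h = Jan 26 2025 3:00 PM.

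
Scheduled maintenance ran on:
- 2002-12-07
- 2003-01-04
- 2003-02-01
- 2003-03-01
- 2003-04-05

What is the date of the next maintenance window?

These are Saturdays at 28- or 35-day spacing (28, 28, 28, 35).
The pattern: 1st Saturday of the month.
1st Saturday of May 2003: 2003-05-03.

2003-05-03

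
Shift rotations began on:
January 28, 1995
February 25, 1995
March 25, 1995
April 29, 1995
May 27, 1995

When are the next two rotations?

These are Saturdays with 28, 28, 35, 28-day gaps.
Each is the final Saturday of its month — April 29, 1995 is past the 28th, so '4th Saturday' doesn't fit.
June 1995 ends with Saturday June 24, 1995.
Last Saturday of July 1995: July 29, 1995.

June 24, 1995; July 29, 1995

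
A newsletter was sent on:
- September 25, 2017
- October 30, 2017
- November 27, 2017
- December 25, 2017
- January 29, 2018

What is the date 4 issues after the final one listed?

May 28, 2018

These are Mondays with 35, 28, 28, 35-day gaps.
Each is the final Monday of its month — October 30, 2017 is past the 28th, so '4th Monday' doesn't fit.
February 2018 ends with Monday February 26, 2018.
Last Monday of March 2018: March 26, 2018.
Last Monday of April 2018: April 30, 2018.
May 2018 ends with Monday May 28, 2018.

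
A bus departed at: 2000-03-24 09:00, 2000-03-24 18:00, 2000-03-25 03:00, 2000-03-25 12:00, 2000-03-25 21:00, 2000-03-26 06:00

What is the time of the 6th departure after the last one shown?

The interval is a steady 9 hours (9, 9, 9, 9, 9).
2000-03-26 06:00 + 9 h = 2000-03-26 15:00.
2000-03-26 15:00 + 9 h = 2000-03-27 00:00.
2000-03-27 00:00 + 9 h = 2000-03-27 09:00.
2000-03-27 09:00 + 9 h = 2000-03-27 18:00.
2000-03-27 18:00 + 9 h = 2000-03-28 03:00.
2000-03-28 03:00 + 9 h = 2000-03-28 12:00.

2000-03-28 12:00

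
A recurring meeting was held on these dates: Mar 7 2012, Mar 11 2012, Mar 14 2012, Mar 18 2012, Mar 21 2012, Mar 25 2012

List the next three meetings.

Gaps: 4, 3, 4, 3, 4 days — not constant, but cyclic with period 2.
The events fall on every Wednesday and Sunday.
The following Wednesday is Mar 28 2012.
Next Sunday: Apr 1 2012.
The following Wednesday is Apr 4 2012.

Mar 28 2012, Apr 1 2012, Apr 4 2012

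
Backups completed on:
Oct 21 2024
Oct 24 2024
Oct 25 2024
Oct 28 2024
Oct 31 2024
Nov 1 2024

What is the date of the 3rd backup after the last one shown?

Gaps: 3, 1, 3, 3, 1 days — not constant, but cyclic with period 3.
The events fall on every Monday, Thursday and Friday.
The following Monday is Nov 4 2024.
The following Thursday is Nov 7 2024.
The following Friday is Nov 8 2024.

Nov 8 2024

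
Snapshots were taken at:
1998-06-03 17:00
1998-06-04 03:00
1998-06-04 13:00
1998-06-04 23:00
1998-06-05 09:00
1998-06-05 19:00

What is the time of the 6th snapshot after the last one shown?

1998-06-08 07:00

The interval is a steady 10 hours (10, 10, 10, 10, 10).
1998-06-05 19:00 + 10 h = 1998-06-06 05:00.
1998-06-06 05:00 + 10 h = 1998-06-06 15:00.
1998-06-06 15:00 + 10 h = 1998-06-07 01:00.
1998-06-07 01:00 + 10 h = 1998-06-07 11:00.
1998-06-07 11:00 + 10 h = 1998-06-07 21:00.
1998-06-07 21:00 + 10 h = 1998-06-08 07:00.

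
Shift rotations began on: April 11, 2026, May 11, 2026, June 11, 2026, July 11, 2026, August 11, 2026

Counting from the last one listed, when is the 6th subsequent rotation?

The day-of-month is always 11 (30, 31, 30, 31 days between events).
So this recurs on the 11th of each month.
Next: September 2026 → September 11, 2026.
October 2026: October 11, 2026.
Next: November 2026 → November 11, 2026.
Next: December 2026 → December 11, 2026.
Next: January 2027 → January 11, 2027.
February 2027: February 11, 2027.

February 11, 2027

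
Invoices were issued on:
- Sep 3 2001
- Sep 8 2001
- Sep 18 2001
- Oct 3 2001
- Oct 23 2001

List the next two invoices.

Nov 17 2001, Dec 17 2001

Intervals are 5, 10, 15, 20 days — an arithmetic progression with common difference 5.
Next gap: 25 days. Oct 23 2001 + 25 days = Nov 17 2001.
Next gap: 30 days. Nov 17 2001 + 30 days = Dec 17 2001.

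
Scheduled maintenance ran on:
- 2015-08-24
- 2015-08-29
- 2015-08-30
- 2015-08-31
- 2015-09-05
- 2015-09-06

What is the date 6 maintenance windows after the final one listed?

2015-09-20

The gap pattern 5, 1, 1, 5, 1 repeats every 3 events.
These are the Mondays, Saturdays and Sundays of each week.
Next Monday: 2015-09-07.
Next Saturday: 2015-09-12.
The following Sunday is 2015-09-13.
The following Monday is 2015-09-14.
The following Saturday is 2015-09-19.
The following Sunday is 2015-09-20.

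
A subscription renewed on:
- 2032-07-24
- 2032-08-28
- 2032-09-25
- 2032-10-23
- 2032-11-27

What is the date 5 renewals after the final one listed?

These are Saturdays at 28- or 35-day spacing (35, 28, 28, 35).
The pattern: 4th Saturday of the month.
4th Saturday of December 2032: 2032-12-25.
4th Saturday of January 2033: 2033-01-22.
4th Saturday of February 2033: 2033-02-26.
March 2033 — 4th Saturday is 2033-03-26.
4th Saturday of April 2033: 2033-04-23.

2033-04-23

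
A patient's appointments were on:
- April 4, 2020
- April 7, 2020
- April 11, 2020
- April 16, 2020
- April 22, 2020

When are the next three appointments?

Gaps: 3, 4, 5, 6 days — each gap is 1 larger than the previous one.
Next gap: 7 days. April 22, 2020 + 7 days = April 29, 2020.
Next gap: 8 days. April 29, 2020 + 8 days = May 7, 2020.
Next gap: 9 days. May 7, 2020 + 9 days = May 16, 2020.

April 29, 2020; May 7, 2020; May 16, 2020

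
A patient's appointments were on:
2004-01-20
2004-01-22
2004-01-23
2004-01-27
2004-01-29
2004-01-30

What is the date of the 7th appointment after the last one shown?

2004-02-17

Every event lands on a Tuesday or Thursday or Friday (gaps cycle 2, 1, 4, 2, 1).
So the schedule is: every Tuesday, Thursday and Friday.
Next Tuesday: 2004-02-03.
The following Thursday is 2004-02-05.
The following Friday is 2004-02-06.
Next Tuesday: 2004-02-10.
Next Thursday: 2004-02-12.
The following Friday is 2004-02-13.
The following Tuesday is 2004-02-17.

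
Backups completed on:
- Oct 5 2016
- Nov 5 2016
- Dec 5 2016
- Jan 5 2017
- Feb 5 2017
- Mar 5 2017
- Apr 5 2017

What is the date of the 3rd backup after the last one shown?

Jul 5 2017

Each date is the 5th; the gaps (31, 30, 31, 31, 28, 31) track the month lengths.
The rule is the 5th of each month.
May 2017: May 5 2017.
Next: June 2017 → Jun 5 2017.
Next: July 2017 → Jul 5 2017.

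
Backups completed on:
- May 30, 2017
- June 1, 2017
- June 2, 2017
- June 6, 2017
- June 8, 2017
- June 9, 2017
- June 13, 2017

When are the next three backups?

The gap pattern 2, 1, 4, 2, 1, 4 repeats every 3 events.
These are the Tuesdays, Thursdays and Fridays of each week.
Next Thursday: June 15, 2017.
Next Friday: June 16, 2017.
Next Tuesday: June 20, 2017.

June 15, 2017; June 16, 2017; June 20, 2017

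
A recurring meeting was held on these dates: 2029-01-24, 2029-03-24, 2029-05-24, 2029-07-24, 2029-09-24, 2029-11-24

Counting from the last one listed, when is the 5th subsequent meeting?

Gaps: 59, 61, 61, 62, 61 days — not constant. Every event is on the 24th of the month.
Pattern: the 24th of every 2 months.
January 2030: 2030-01-24.
Next: March 2030 → 2030-03-24.
Next: May 2030 → 2030-05-24.
Next: July 2030 → 2030-07-24.
Next: September 2030 → 2030-09-24.

2030-09-24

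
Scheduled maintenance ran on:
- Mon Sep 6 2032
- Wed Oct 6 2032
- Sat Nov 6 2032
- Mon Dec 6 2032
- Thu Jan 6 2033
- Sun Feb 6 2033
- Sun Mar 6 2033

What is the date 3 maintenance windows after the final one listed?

Each date is the 6th; the gaps (30, 31, 30, 31, 31, 28) track the month lengths.
The rule is the 6th of each month.
April 2033: Wed Apr 6 2033.
Next: May 2033 → Fri May 6 2033.
June 2033: Mon Jun 6 2033.

Mon Jun 6 2033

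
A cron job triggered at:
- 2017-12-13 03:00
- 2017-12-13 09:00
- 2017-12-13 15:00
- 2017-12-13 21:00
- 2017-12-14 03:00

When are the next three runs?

2017-12-14 09:00, 2017-12-14 15:00, 2017-12-14 21:00

The interval is a steady 6 hours (6, 6, 6, 6).
2017-12-14 03:00 + 6 h = 2017-12-14 09:00.
2017-12-14 09:00 + 6 h = 2017-12-14 15:00.
2017-12-14 15:00 + 6 h = 2017-12-14 21:00.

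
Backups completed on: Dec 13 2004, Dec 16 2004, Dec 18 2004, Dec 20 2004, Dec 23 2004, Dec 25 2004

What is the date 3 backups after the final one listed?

Jan 1 2005

Gaps: 3, 2, 2, 3, 2 days — not constant, but cyclic with period 3.
The events fall on every Monday, Thursday and Saturday.
The following Monday is Dec 27 2004.
Next Thursday: Dec 30 2004.
Next Saturday: Jan 1 2005.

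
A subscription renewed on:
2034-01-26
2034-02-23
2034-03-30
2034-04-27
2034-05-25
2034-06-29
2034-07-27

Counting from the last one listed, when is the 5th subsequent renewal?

These are Thursdays with 28, 35, 28, 28, 35, 28-day gaps.
Each is the final Thursday of its month — 2034-03-30 is past the 28th, so '4th Thursday' doesn't fit.
August 2034 ends with Thursday 2034-08-31.
September 2034 ends with Thursday 2034-09-28.
October 2034 ends with Thursday 2034-10-26.
November 2034 ends with Thursday 2034-11-30.
Last Thursday of December 2034: 2034-12-28.

2034-12-28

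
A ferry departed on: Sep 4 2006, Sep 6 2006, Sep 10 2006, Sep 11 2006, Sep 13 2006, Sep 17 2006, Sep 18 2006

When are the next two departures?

The gap pattern 2, 4, 1, 2, 4, 1 repeats every 3 events.
These are the Mondays, Wednesdays and Sundays of each week.
Next Wednesday: Sep 20 2006.
Next Sunday: Sep 24 2006.

Sep 20 2006, Sep 24 2006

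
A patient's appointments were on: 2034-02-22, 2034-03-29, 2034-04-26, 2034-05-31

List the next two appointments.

These are Wednesdays with 35, 28, 35-day gaps.
Each is the final Wednesday of its month — 2034-03-29 is past the 28th, so '4th Wednesday' doesn't fit.
Last Wednesday of June 2034: 2034-06-28.
Last Wednesday of July 2034: 2034-07-26.

2034-06-28, 2034-07-26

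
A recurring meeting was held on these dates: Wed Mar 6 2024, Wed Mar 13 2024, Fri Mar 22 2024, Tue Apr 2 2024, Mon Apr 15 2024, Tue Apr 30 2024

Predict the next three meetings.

Fri May 17 2024, Wed Jun 5 2024, Wed Jun 26 2024

The spacing grows by 2 each time: 7, 9, 11, 13, 15 days.
Next gap: 17 days. Tue Apr 30 2024 + 17 days = Fri May 17 2024.
Next gap: 19 days. Fri May 17 2024 + 19 days = Wed Jun 5 2024.
Next gap: 21 days. Wed Jun 5 2024 + 21 days = Wed Jun 26 2024.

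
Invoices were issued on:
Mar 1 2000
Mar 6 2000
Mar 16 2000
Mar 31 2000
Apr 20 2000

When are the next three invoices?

The spacing grows by 5 each time: 5, 10, 15, 20 days.
Next gap: 25 days. Apr 20 2000 + 25 days = May 15 2000.
Next gap: 30 days. May 15 2000 + 30 days = Jun 14 2000.
Next gap: 35 days. Jun 14 2000 + 35 days = Jul 19 2000.

May 15 2000, Jun 14 2000, Jul 19 2000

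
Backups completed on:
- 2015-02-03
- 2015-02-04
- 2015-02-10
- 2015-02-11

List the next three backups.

2015-02-17, 2015-02-18, 2015-02-24

Every event lands on a Tuesday or Wednesday (gaps cycle 1, 6, 1).
So the schedule is: every Tuesday and Wednesday.
The following Tuesday is 2015-02-17.
Next Wednesday: 2015-02-18.
The following Tuesday is 2015-02-24.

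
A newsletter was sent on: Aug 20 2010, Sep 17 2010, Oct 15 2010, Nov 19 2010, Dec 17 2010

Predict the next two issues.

Jan 21 2011, Feb 18 2011

All dates are Fridays, 28, 28, 35, 28 days apart.
Specifically, the 3rd Friday of each month.
3rd Friday of January 2011: Jan 21 2011.
3rd Friday of February 2011: Feb 18 2011.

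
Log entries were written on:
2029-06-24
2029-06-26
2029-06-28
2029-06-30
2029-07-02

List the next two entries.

Gaps between consecutive events: 2, 2, 2, 2 days — a constant 2-day interval.
2029-07-02 + 2 days = 2029-07-04.
2029-07-04 + 2 days = 2029-07-06.

2029-07-04, 2029-07-06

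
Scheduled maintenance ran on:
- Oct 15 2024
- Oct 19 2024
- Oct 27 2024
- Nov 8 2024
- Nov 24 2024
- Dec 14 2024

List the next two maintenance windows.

The spacing grows by 4 each time: 4, 8, 12, 16, 20 days.
Next gap: 24 days. Dec 14 2024 + 24 days = Jan 7 2025.
Next gap: 28 days. Jan 7 2025 + 28 days = Feb 4 2025.

Jan 7 2025, Feb 4 2025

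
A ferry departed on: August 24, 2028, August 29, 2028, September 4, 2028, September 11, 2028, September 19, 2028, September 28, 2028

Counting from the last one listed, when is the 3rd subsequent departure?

Gaps: 5, 6, 7, 8, 9 days — each gap is 1 larger than the previous one.
Next gap: 10 days. September 28, 2028 + 10 days = October 8, 2028.
Next gap: 11 days. October 8, 2028 + 11 days = October 19, 2028.
Next gap: 12 days. October 19, 2028 + 12 days = October 31, 2028.

October 31, 2028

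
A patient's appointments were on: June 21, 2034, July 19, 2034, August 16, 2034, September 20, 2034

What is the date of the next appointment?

October 18, 2034

All dates are Wednesdays, 28, 28, 35 days apart.
Specifically, the 3rd Wednesday of each month.
3rd Wednesday of October 2034: October 18, 2034.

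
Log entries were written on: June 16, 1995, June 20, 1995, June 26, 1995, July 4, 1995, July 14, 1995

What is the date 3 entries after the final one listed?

Intervals are 4, 6, 8, 10 days — an arithmetic progression with common difference 2.
Next gap: 12 days. July 14, 1995 + 12 days = July 26, 1995.
Next gap: 14 days. July 26, 1995 + 14 days = August 9, 1995.
Next gap: 16 days. August 9, 1995 + 16 days = August 25, 1995.

August 25, 1995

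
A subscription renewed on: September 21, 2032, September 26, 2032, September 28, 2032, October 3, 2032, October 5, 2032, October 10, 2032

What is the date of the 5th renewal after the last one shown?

October 26, 2032

Every event lands on a Tuesday or Sunday (gaps cycle 5, 2, 5, 2, 5).
So the schedule is: every Tuesday and Sunday.
The following Tuesday is October 12, 2032.
The following Sunday is October 17, 2032.
Next Tuesday: October 19, 2032.
The following Sunday is October 24, 2032.
The following Tuesday is October 26, 2032.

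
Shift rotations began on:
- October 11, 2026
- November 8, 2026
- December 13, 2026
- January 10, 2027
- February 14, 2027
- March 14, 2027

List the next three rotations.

Gaps: 28, 35, 28, 35, 28 days — a mix of 28 and 35. Every date is a Sunday.
Each is the 2nd Sunday of its month.
April 2027 — 2nd Sunday is April 11, 2027.
May 2027 — 2nd Sunday is May 9, 2027.
June 2027 — 2nd Sunday is June 13, 2027.

April 11, 2027; May 9, 2027; June 13, 2027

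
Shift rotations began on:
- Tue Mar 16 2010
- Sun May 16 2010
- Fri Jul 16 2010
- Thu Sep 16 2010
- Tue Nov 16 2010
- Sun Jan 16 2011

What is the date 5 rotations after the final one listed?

Wed Nov 16 2011

Each date is the 16th; the gaps (61, 61, 62, 61, 61) track the month lengths.
The rule is the 16th of every 2 months.
March 2011: Wed Mar 16 2011.
Next: May 2011 → Mon May 16 2011.
Next: July 2011 → Sat Jul 16 2011.
Next: September 2011 → Fri Sep 16 2011.
Next: November 2011 → Wed Nov 16 2011.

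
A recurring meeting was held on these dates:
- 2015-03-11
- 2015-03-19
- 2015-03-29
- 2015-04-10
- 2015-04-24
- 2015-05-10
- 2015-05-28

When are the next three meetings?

2015-06-17, 2015-07-09, 2015-08-02

Intervals are 8, 10, 12, 14, 16, 18 days — an arithmetic progression with common difference 2.
Next gap: 20 days. 2015-05-28 + 20 days = 2015-06-17.
Next gap: 22 days. 2015-06-17 + 22 days = 2015-07-09.
Next gap: 24 days. 2015-07-09 + 24 days = 2015-08-02.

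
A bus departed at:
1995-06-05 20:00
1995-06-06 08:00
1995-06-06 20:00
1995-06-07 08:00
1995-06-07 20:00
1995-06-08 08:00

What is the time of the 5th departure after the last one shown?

1995-06-10 20:00

Spacing: 12, 12, 12, 12, 12 h — constant 12 h.
1995-06-08 08:00 + 12 h = 1995-06-08 20:00.
1995-06-08 20:00 + 12 h = 1995-06-09 08:00.
1995-06-09 08:00 + 12 h = 1995-06-09 20:00.
1995-06-09 20:00 + 12 h = 1995-06-10 08:00.
1995-06-10 08:00 + 12 h = 1995-06-10 20:00.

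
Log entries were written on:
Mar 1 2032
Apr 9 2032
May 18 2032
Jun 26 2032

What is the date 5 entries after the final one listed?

Gaps between consecutive events: 39, 39, 39 days — a constant 39-day interval.
Jun 26 2032 + 39 days = Aug 4 2032.
Aug 4 2032 + 39 days = Sep 12 2032.
Sep 12 2032 + 39 days = Oct 21 2032.
Oct 21 2032 + 39 days = Nov 29 2032.
Nov 29 2032 + 39 days = Jan 7 2033.

Jan 7 2033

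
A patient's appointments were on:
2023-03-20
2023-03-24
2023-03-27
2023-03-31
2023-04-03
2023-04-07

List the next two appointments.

Every event lands on a Monday or Friday (gaps cycle 4, 3, 4, 3, 4).
So the schedule is: every Monday and Friday.
The following Monday is 2023-04-10.
Next Friday: 2023-04-14.

2023-04-10, 2023-04-14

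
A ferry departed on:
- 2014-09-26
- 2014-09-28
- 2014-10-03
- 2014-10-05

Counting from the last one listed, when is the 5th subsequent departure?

Every event lands on a Friday or Sunday (gaps cycle 2, 5, 2).
So the schedule is: every Friday and Sunday.
The following Friday is 2014-10-10.
The following Sunday is 2014-10-12.
The following Friday is 2014-10-17.
Next Sunday: 2014-10-19.
Next Friday: 2014-10-24.

2014-10-24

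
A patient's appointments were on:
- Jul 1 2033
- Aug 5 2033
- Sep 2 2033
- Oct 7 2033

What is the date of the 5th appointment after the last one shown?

All dates are Fridays, 35, 28, 35 days apart.
Specifically, the 1st Friday of each month.
November 2033 — 1st Friday is Nov 4 2033.
December 2033 — 1st Friday is Dec 2 2033.
1st Friday of January 2034: Jan 6 2034.
February 2034 — 1st Friday is Feb 3 2034.
March 2034 — 1st Friday is Mar 3 2034.

Mar 3 2034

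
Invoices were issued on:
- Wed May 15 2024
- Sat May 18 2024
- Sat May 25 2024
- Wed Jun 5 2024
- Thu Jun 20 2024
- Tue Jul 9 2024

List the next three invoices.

Gaps: 3, 7, 11, 15, 19 days — each gap is 4 larger than the previous one.
Next gap: 23 days. Tue Jul 9 2024 + 23 days = Thu Aug 1 2024.
Next gap: 27 days. Thu Aug 1 2024 + 27 days = Wed Aug 28 2024.
Next gap: 31 days. Wed Aug 28 2024 + 31 days = Sat Sep 28 2024.

Thu Aug 1 2024, Wed Aug 28 2024, Sat Sep 28 2024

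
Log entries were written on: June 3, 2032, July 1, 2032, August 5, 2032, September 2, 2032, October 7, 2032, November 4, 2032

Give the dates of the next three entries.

December 2, 2032; January 6, 2033; February 3, 2033

All dates are Thursdays, 28, 35, 28, 35, 28 days apart.
Specifically, the 1st Thursday of each month.
1st Thursday of December 2032: December 2, 2032.
1st Thursday of January 2033: January 6, 2033.
February 2033 — 1st Thursday is February 3, 2033.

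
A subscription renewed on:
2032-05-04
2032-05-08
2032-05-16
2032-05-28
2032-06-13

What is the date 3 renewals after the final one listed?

Intervals are 4, 8, 12, 16 days — an arithmetic progression with common difference 4.
Next gap: 20 days. 2032-06-13 + 20 days = 2032-07-03.
Next gap: 24 days. 2032-07-03 + 24 days = 2032-07-27.
Next gap: 28 days. 2032-07-27 + 28 days = 2032-08-24.

2032-08-24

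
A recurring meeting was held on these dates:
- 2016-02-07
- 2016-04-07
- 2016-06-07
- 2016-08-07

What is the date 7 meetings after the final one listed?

2017-10-07

Gaps: 60, 61, 61 days — not constant. Every event is on the 7th of the month.
Pattern: the 7th of every 2 months.
Next: October 2016 → 2016-10-07.
Next: December 2016 → 2016-12-07.
Next: February 2017 → 2017-02-07.
April 2017: 2017-04-07.
Next: June 2017 → 2017-06-07.
August 2017: 2017-08-07.
October 2017: 2017-10-07.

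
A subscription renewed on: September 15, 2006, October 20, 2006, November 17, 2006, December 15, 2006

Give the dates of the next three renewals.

All dates are Fridays, 35, 28, 28 days apart.
Specifically, the 3rd Friday of each month.
January 2007 — 3rd Friday is January 19, 2007.
February 2007 — 3rd Friday is February 16, 2007.
3rd Friday of March 2007: March 16, 2007.

January 19, 2007; February 16, 2007; March 16, 2007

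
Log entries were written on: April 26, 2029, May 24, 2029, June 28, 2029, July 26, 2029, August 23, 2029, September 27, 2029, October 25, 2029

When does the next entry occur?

These are Thursdays at 28- or 35-day spacing (28, 35, 28, 28, 35, 28).
The pattern: 4th Thursday of the month.
November 2029 — 4th Thursday is November 22, 2029.

November 22, 2029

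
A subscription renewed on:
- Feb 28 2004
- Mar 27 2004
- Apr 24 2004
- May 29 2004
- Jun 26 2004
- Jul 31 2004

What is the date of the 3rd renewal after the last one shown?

Oct 30 2004

All Saturdays; the gaps (28, 28, 35, 28, 35) vary with month length.
This is the last Saturday of each month.
August 2004 ends with Saturday Aug 28 2004.
September 2004 ends with Saturday Sep 25 2004.
October 2004 ends with Saturday Oct 30 2004.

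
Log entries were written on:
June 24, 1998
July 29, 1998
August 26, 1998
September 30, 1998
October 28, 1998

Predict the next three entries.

November 25, 1998; December 30, 1998; January 27, 1999

All Wednesdays; the gaps (35, 28, 35, 28) vary with month length.
This is the last Wednesday of each month.
November 1998 ends with Wednesday November 25, 1998.
Last Wednesday of December 1998: December 30, 1998.
Last Wednesday of January 1999: January 27, 1999.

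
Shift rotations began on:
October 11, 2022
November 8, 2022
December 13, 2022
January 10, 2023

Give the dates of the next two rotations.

February 14, 2023; March 14, 2023

Gaps: 28, 35, 28 days — a mix of 28 and 35. Every date is a Tuesday.
Each is the 2nd Tuesday of its month.
February 2023 — 2nd Tuesday is February 14, 2023.
March 2023 — 2nd Tuesday is March 14, 2023.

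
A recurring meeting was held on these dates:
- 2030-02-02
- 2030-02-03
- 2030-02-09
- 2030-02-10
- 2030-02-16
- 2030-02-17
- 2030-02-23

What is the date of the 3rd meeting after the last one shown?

2030-03-03

Every event lands on a Saturday or Sunday (gaps cycle 1, 6, 1, 6, 1, 6).
So the schedule is: every Saturday and Sunday.
The following Sunday is 2030-02-24.
Next Saturday: 2030-03-02.
The following Sunday is 2030-03-03.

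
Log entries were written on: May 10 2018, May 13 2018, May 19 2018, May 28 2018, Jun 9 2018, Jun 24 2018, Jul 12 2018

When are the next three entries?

Intervals are 3, 6, 9, 12, 15, 18 days — an arithmetic progression with common difference 3.
Next gap: 21 days. Jul 12 2018 + 21 days = Aug 2 2018.
Next gap: 24 days. Aug 2 2018 + 24 days = Aug 26 2018.
Next gap: 27 days. Aug 26 2018 + 27 days = Sep 22 2018.

Aug 2 2018, Aug 26 2018, Sep 22 2018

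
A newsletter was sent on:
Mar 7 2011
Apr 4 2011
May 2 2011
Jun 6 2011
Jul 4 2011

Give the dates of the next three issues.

These are Mondays at 28- or 35-day spacing (28, 28, 35, 28).
The pattern: 1st Monday of the month.
August 2011 — 1st Monday is Aug 1 2011.
1st Monday of September 2011: Sep 5 2011.
1st Monday of October 2011: Oct 3 2011.

Aug 1 2011, Sep 5 2011, Oct 3 2011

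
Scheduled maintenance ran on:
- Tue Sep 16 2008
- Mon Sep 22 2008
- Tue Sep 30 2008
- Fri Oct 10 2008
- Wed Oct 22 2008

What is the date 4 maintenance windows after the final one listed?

Mon Dec 29 2008

Intervals are 6, 8, 10, 12 days — an arithmetic progression with common difference 2.
Next gap: 14 days. Wed Oct 22 2008 + 14 days = Wed Nov 5 2008.
Next gap: 16 days. Wed Nov 5 2008 + 16 days = Fri Nov 21 2008.
Next gap: 18 days. Fri Nov 21 2008 + 18 days = Tue Dec 9 2008.
Next gap: 20 days. Tue Dec 9 2008 + 20 days = Mon Dec 29 2008.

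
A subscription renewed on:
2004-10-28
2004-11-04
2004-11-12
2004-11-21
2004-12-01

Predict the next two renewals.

2004-12-12, 2004-12-24

Intervals are 7, 8, 9, 10 days — an arithmetic progression with common difference 1.
Next gap: 11 days. 2004-12-01 + 11 days = 2004-12-12.
Next gap: 12 days. 2004-12-12 + 12 days = 2004-12-24.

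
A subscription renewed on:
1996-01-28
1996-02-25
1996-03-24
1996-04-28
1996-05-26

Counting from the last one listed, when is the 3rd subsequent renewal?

1996-08-25

Gaps: 28, 28, 35, 28 days — a mix of 28 and 35. Every date is a Sunday.
Each is the 4th Sunday of its month.
June 1996 — 4th Sunday is 1996-06-23.
July 1996 — 4th Sunday is 1996-07-28.
August 1996 — 4th Sunday is 1996-08-25.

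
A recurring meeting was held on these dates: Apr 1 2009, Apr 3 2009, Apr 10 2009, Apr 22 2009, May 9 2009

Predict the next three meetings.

Intervals are 2, 7, 12, 17 days — an arithmetic progression with common difference 5.
Next gap: 22 days. May 9 2009 + 22 days = May 31 2009.
Next gap: 27 days. May 31 2009 + 27 days = Jun 27 2009.
Next gap: 32 days. Jun 27 2009 + 32 days = Jul 29 2009.

May 31 2009, Jun 27 2009, Jul 29 2009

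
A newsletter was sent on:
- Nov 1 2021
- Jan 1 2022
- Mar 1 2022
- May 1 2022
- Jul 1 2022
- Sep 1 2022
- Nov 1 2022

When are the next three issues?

The day-of-month is always 1 (61, 59, 61, 61, 62, 61 days between events).
So this recurs on the 1st of every 2 months.
Next: January 2023 → Jan 1 2023.
March 2023: Mar 1 2023.
May 2023: May 1 2023.

Jan 1 2023, Mar 1 2023, May 1 2023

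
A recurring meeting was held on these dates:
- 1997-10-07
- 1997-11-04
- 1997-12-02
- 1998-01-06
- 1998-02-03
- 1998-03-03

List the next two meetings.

1998-04-07, 1998-05-05

All dates are Tuesdays, 28, 28, 35, 28, 28 days apart.
Specifically, the 1st Tuesday of each month.
April 1998 — 1st Tuesday is 1998-04-07.
May 1998 — 1st Tuesday is 1998-05-05.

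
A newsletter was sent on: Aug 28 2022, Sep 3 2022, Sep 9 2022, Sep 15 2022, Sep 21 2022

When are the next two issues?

Sep 27 2022, Oct 3 2022

The spacing is 6, 6, 6, 6 days — always 6 days.
Sep 21 2022 + 6 days = Sep 27 2022.
Sep 27 2022 + 6 days = Oct 3 2022.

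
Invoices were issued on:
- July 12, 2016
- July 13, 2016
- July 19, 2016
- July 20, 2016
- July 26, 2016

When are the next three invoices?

July 27, 2016; August 2, 2016; August 3, 2016

Every event lands on a Tuesday or Wednesday (gaps cycle 1, 6, 1, 6).
So the schedule is: every Tuesday and Wednesday.
The following Wednesday is July 27, 2016.
Next Tuesday: August 2, 2016.
Next Wednesday: August 3, 2016.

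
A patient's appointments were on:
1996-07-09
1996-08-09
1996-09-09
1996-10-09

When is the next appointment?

Gaps: 31, 31, 30 days — not constant. Every event is on the 9th of the month.
Pattern: the 9th of each month.
Next: November 1996 → 1996-11-09.

1996-11-09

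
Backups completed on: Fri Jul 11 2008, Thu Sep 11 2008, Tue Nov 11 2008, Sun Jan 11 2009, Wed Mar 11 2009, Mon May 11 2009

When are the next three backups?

Sat Jul 11 2009, Fri Sep 11 2009, Wed Nov 11 2009

Gaps: 62, 61, 61, 59, 61 days — not constant. Every event is on the 11th of the month.
Pattern: the 11th of every 2 months.
Next: July 2009 → Sat Jul 11 2009.
September 2009: Fri Sep 11 2009.
Next: November 2009 → Wed Nov 11 2009.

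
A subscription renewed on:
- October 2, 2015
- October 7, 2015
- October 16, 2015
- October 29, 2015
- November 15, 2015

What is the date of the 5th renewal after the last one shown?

Gaps: 5, 9, 13, 17 days — each gap is 4 larger than the previous one.
Next gap: 21 days. November 15, 2015 + 21 days = December 6, 2015.
Next gap: 25 days. December 6, 2015 + 25 days = December 31, 2015.
Next gap: 29 days. December 31, 2015 + 29 days = January 29, 2016.
Next gap: 33 days. January 29, 2016 + 33 days = March 2, 2016.
Next gap: 37 days. March 2, 2016 + 37 days = April 8, 2016.

April 8, 2016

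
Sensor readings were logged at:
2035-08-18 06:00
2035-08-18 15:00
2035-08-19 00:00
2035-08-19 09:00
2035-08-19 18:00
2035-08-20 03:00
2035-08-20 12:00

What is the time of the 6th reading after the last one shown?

2035-08-22 18:00

Spacing: 9, 9, 9, 9, 9, 9 h — constant 9 h.
2035-08-20 12:00 + 9 h = 2035-08-20 21:00.
2035-08-20 21:00 + 9 h = 2035-08-21 06:00.
2035-08-21 06:00 + 9 h = 2035-08-21 15:00.
2035-08-21 15:00 + 9 h = 2035-08-22 00:00.
2035-08-22 00:00 + 9 h = 2035-08-22 09:00.
2035-08-22 09:00 + 9 h = 2035-08-22 18:00.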